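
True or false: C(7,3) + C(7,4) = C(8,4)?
True

Solution: Pascal's identity C(n,k) + C(n,k+1) = C(n+1,k+1): 35 + 35 = 70 = C(8,4).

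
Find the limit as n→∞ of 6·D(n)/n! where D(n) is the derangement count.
6/e

Explanation: D(n)/n! → 1/e, so 6·D(n)/n! → 6/e.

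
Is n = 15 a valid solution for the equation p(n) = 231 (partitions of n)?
No

Working:
Pentagonal recurrence p(n) = p(n−1) + p(n−2) − p(n−5) − p(n−7) + …: p(15) = p(14) + p(13) − p(10) − p(8) + p(3) + p(0) = 135 + 101 − 42 − 22 + 3 + 1 = 176, which does not equal 231.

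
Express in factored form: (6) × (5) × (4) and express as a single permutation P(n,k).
Product of 3 consecutive descending integers starting at 6: P(6,3) = 6!/3! = 120.

Answer: P(6,3) = 6!/(3)!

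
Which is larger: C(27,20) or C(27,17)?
C(27,17)
C(27,20)=888,030, C(27,17)=8,436,285.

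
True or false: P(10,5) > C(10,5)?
True
P(10,5) = 30,240 and C(10,5) = 252; P(n,r) = r! × C(n,r) so P > C whenever r ≥ 2.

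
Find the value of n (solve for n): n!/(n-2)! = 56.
8

n!/(n-2)! = n×(n-1), a product of 2 consecutive integers ≈ (n−0.5)^2. 56^(1/2) + 0.5 ≈ 8.0; check n = 8: 8×7 = 56 ✓. So n = 8.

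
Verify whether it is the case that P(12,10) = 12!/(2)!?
Permutation formula P(n,k) = n!/(n-k)!: 12!/2! = 479,001,600/2 = 239,500,800 = P(12,10). The statement holds.

Answer: True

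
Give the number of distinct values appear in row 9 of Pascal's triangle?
5

Working:
Row 9 has entries C(9,0)..C(9,9); by symmetry C(9,k)=C(9,9-k), giving 5 distinct values.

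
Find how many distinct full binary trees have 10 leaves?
Using the Catalan number formula: C_n = C(2n, n) / (n+1)
C_9 = C(18, 9) / (9+1)
     = 48620 / 10
     = 4,862
Final answer: 4,862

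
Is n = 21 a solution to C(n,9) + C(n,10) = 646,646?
C(21,9) + C(21,10) = 293,930 + 352,716 = 646,646, which equals 646,646.

Answer: Yes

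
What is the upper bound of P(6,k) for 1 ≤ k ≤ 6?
P(6,k) increases in k, so maximum at k = 6: 6! = 720.

Answer: 720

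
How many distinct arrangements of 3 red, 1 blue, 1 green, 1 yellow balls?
120

Multinomial: 6!/(3! × 1! × 1! × 1!) = 120.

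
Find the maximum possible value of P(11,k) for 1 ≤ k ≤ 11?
39,916,800

Explanation: P(11,k) increases in k, so maximum at k = 11: 11! = 39,916,800.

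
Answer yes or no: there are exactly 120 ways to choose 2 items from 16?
Yes

Explanation: C(16,2) = 120.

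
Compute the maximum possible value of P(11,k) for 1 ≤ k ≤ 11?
39,916,800

Explanation: P(11,k) increases in k, so maximum at k = 11: 11! = 39,916,800.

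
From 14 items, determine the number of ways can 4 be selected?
C(14,4) = 14! / (4! × (14-4)!)
         = 14! / (4! × 10!)
         = 1,001

Answer: 1,001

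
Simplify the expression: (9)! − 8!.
(9)! − 8! = (9)·8! − 8! = (9−1)·8! = 8·8! = 322,560.
Final answer: 322,560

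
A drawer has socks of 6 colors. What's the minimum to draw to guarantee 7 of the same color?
Worst case: 6 of each = 36. One more: 37.

Answer: 37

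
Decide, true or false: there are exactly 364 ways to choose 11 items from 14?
True

Reasoning: C(14,11) = 364.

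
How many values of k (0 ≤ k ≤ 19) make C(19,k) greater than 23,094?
Row 19 is unimodal and symmetric about k=19/2. C(19,5)=11,628 ≤ 23,094; C(19,6)=27,132 > 23,094; by symmetry C(19,k) > 23,094 for k = 6..13. That's 13 - 6 + 1 = 8 values.
Final answer: 8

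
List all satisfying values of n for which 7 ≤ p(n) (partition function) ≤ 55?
5, 6, 7, 8, 9, 10
Tabulating p(n) via p(n) = p(n−1) + p(n−2) − p(n−5) − p(n−7) + …: p(4)=5; p(5)=7; p(6)=11; p(7)=15; p(8)=22; p(9)=30; p(10)=42; p(11)=56. So valid n = 5, 6, 7, 8, 9, 10.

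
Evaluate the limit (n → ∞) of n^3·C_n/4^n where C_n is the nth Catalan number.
∞

Working:
C_n ~ 4^n/(n^(3/2)√π), so n^3·C_n/4^n ~ n^(3 − 3/2)/√π → ∞.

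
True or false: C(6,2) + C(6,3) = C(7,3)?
Pascal's identity C(n,k) + C(n,k+1) = C(n+1,k+1): 15 + 20 = 35 = C(7,3).
Final answer: True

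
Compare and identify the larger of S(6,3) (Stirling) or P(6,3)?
P(6,3)

Working:
S(6,3) = 3·S(5,3) + S(5,2) = 3·25 + 15 = 90; P(6,3) = 120.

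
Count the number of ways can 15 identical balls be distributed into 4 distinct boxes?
816

Explanation: C(15+4-1, 4-1) = C(18, 3) = 816.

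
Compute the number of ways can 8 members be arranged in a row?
Arrangements of 8 distinct objects: 8! = 40,320.
Final answer: 40,320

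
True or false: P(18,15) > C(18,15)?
P(18,15) = 1,067,062,284,288,000 and C(18,15) = 816; P(n,r) = r! × C(n,r) so P > C whenever r ≥ 2.
Final answer: True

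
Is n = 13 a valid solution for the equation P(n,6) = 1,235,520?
Yes

Working:
P(13,6) = 13·12·11·10·9·8 = 1,235,520, which equals 1,235,520.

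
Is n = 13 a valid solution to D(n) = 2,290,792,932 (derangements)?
Yes
D(13) = (13-1)·[D(12) + D(11)] = 12·[176,214,841 + 14,684,570] = 2,290,792,932, which equals 2,290,792,932.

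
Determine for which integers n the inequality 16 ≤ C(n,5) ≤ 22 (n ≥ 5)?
C(6,5)=6; C(7,5)=21; C(8,5)=56. So valid n = 7.

Answer: 7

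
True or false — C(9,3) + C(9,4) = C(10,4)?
True

Explanation: Pascal's identity: LHS = 84 + 126 = 210; RHS = C(10,4) = 210. Both sides agree, so the statement holds.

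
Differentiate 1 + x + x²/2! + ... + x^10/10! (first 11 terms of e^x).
1 + x + x²/2! + ... + x^9/9!

Solution: Differentiating term by term gives the first 10 terms of e^x.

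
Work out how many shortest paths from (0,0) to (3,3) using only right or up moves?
20

Reasoning: Choose 3 rights from 6 moves: C(6,3) = 20.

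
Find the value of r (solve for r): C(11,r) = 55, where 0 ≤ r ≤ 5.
2
C(11,r) is increasing for 0 ≤ r ≤ 5. Stepping up (C(11,r+1) = C(11,r)·(11−r)/(r+1)): C(11,1) = 11, C(11,2) = 55 ✓. So r = 2.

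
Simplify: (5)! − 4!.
(5)! − 4! = (5)·4! − 4! = (5−1)·4! = 4·4! = 96.

Answer: 96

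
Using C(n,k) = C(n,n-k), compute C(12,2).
C(12,2) = C(12,10) = 66.

Answer: 66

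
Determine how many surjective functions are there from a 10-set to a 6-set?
16,435,440

Onto functions = 6! × S(10,6)
First compute S(10,6) via recurrence:
Using the Stirling recurrence: S(n,k) = k·S(n-1,k) + S(n-1,k-1)
S(10,6) = 6·S(9,6) + S(9,5)
         = 6·2646 + 6951
         = 15876 + 6951
         = 22,827
Then: 720 × 22827 = 16,435,440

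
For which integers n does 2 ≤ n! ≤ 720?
2, 3, 4, 5, 6

n! is strictly increasing; 2! = 2 and 6! = 720, so valid n = 2, 3, 4, 5, 6.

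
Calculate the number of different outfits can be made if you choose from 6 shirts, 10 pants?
By the multiplication principle: 6 × 10 = 60.

Answer: 60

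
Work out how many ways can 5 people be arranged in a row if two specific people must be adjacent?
48

Working:
Treat pair as unit: (5-1)! arrangements × 2 internal orders = 48.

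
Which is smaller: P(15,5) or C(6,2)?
C(6,2)

Working:
P(15,5)=360,360, C(6,2)=15.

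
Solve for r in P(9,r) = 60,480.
P(9,r) = 9·8·…·(9−r+1), a product of r factors. Multiplying down from 9: 9 = 9; 9·8 = 72; 9·8·7 = 504; 9·8·7·6 = 3,024; 9·8·7·6·5 = 15,120; 9·8·7·6·5·4 = 60,480 ✓ (6 factors). So r = 6.
Final answer: 6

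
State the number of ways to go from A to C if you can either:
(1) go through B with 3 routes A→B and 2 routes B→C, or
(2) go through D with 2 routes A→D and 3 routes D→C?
12
Route via B: 3×2=6. Route via D: 2×3=6. Total: 12.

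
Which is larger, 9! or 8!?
9!=362,880, 8!=40,320. 9! > 8!.
Final answer: 9!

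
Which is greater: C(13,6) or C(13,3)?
C(13,6)

C(13,6)=1,716, C(13,3)=286.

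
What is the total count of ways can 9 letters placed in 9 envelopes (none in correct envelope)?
133,496
Using D(n) = (n-1)[D(n-1) + D(n-2)]:
D(9) = (9-1) × [D(8) + D(7)]
      = 8 × [14833 + 1854]
      = 8 × 16687
      = 133,496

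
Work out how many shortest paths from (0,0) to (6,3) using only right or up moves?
84

Explanation: Choose 6 rights from 9 moves: C(9,6) = 84.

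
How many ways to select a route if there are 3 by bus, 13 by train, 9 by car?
25
By the addition principle: 3 + 13 + 9 = 25.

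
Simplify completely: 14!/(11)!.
2,184

Explanation: This equals 14×13×12 = 2,184.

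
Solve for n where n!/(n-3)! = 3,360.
16

n!/(n-3)! = n×(n-1)×(n-2), a product of 3 consecutive integers ≈ (n−1)^3. 3,360^(1/3) + 1 ≈ 16.0; check n = 16: 16×15×14 = 3,360 ✓. So n = 16.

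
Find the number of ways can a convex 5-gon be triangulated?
5

Using the Catalan number formula: C_n = C(2n, n) / (n+1)
C_3 = C(6, 3) / (3+1)
     = 20 / 4
     = 5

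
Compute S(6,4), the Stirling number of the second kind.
65

Reasoning: Using the Stirling recurrence: S(n,k) = k·S(n-1,k) + S(n-1,k-1)
S(6,4) = 4·S(5,4) + S(5,3)
         = 4·10 + 25
         = 40 + 25
         = 65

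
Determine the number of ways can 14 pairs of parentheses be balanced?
2,674,440

Using the Catalan number formula: C_n = C(2n, n) / (n+1)
C_14 = C(28, 14) / (14+1)
     = 40116600 / 15
     = 2,674,440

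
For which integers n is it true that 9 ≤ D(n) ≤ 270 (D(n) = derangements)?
Using D(n) = (n−1)[D(n−1) + D(n−2)] with D(1)=0, D(2)=1: D(3)=2; D(4)=9; D(5)=44; D(6)=265; D(7)=1,854. So valid n = 4, 5, 6.

Answer: 4, 5, 6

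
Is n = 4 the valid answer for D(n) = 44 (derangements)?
No

Explanation: D(4) = (4-1)·[D(3) + D(2)] = 3·[2 + 1] = 9, which does not equal 44.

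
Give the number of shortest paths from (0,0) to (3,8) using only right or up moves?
165
Choose 3 rights from 11 moves: C(11,3) = 165.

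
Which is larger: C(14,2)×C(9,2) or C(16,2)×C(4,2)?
C(14,2)×C(9,2)

Working:
C(14,2)×C(9,2)=3,276, C(16,2)×C(4,2)=720.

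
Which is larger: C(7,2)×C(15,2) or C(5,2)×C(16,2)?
C(7,2)×C(15,2)

Reasoning: C(7,2)×C(15,2)=2,205, C(5,2)×C(16,2)=1,200.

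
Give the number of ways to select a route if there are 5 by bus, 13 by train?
18

Solution: By the addition principle: 5 + 13 = 18.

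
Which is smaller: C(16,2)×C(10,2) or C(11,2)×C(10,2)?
C(11,2)×C(10,2)

Reasoning: C(16,2)×C(10,2)=5,400, C(11,2)×C(10,2)=2,475.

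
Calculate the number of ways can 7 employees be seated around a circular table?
Circular arrangements: (7-1)! = 720.
Final answer: 720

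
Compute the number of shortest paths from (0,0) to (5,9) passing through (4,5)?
630

To (4,5): C(9,4)=126. From there: C(5,1)=5. Total: 630.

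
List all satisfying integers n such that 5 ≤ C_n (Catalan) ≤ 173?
3, 4, 5, 6
C_2=2; C_3=5; C_4=14; C_5=42; C_6=132; C_7=429. So valid n = 3, 4, 5, 6.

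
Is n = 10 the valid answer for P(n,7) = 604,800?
Yes

Solution: P(10,7) = 10·9·8·7·6·5·4 = 604,800, which equals 604,800.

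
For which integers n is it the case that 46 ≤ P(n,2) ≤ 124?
P(7,2)=42; P(8,2)=56; P(9,2)=72; P(10,2)=90; P(11,2)=110; P(12,2)=132. So valid n = 8, 9, 10, 11.
Final answer: 8, 9, 10, 11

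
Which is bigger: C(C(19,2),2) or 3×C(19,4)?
C(C(19,2),2)
C(C(19,2),2)=14,535, 3×C(19,4)=11,628.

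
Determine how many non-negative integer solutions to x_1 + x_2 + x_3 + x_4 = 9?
C(9+4-1, 4-1) = 220.
Final answer: 220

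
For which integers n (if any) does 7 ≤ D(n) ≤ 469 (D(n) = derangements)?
4, 5, 6

Working:
Using D(n) = (n−1)[D(n−1) + D(n−2)] with D(1)=0, D(2)=1: D(3)=2; D(4)=9; D(5)=44; D(6)=265; D(7)=1,854. So valid n = 4, 5, 6.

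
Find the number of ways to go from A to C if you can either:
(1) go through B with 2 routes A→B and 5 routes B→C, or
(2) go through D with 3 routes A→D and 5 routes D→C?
25

Explanation: Route via B: 2×5=10. Route via D: 3×5=15. Total: 25.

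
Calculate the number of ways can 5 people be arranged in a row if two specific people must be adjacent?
48
Treat pair as unit: (5-1)! arrangements × 2 internal orders = 48.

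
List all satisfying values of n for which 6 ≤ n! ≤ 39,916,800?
3, 4, 5, 6, 7, 8, 9, 10, 11
n! is strictly increasing; 3! = 6 and 11! = 39,916,800, so valid n = 3, 4, 5, 6, 7, 8, 9, 10, 11.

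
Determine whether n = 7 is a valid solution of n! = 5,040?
Yes

Reasoning: 7! = 7·6! = 7·720 = 5,040, which equals 5,040.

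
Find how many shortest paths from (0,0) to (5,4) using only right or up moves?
126

Choose 5 rights from 9 moves: C(9,5) = 126.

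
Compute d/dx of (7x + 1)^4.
28(7x + 1)^3

Explanation: Chain rule: 4(7x+1)^{3} × 7 = 28(7x+1)^{3}.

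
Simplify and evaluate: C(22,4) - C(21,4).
1,330

Working:
C(22,4) - C(21,4) = C(21,3) = 1,330.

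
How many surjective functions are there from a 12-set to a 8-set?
6,411,968,640

Solution: Onto functions = 8! × S(12,8)
First compute S(12,8) via recurrence:
Using the Stirling recurrence: S(n,k) = k·S(n-1,k) + S(n-1,k-1)
S(12,8) = 8·S(11,8) + S(11,7)
         = 8·11880 + 63987
         = 95040 + 63987
         = 159,027
Then: 40320 × 159027 = 6,411,968,640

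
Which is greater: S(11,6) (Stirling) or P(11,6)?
S(11,6) = 6·S(10,6) + S(10,5) = 6·22,827 + 42,525 = 179,487; P(11,6) = 332,640.

Answer: P(11,6)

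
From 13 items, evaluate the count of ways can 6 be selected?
1,716

Explanation: C(13,6) = 13! / (6! × (13-6)!)
         = 13! / (6! × 7!)
         = 1,716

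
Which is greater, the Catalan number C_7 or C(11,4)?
C_7

Working:
C_7 = C(14,7)/(7+1) = 3,432/8 = 429; C(11,4) = 330.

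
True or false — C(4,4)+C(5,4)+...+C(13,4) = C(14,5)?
Hockey stick identity gives Σ = C(14,5) = 2,002; RHS C(14,5) = 2,002.

Answer: True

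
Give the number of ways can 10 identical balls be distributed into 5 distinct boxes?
1,001

C(10+5-1, 5-1) = C(14, 4) = 1,001.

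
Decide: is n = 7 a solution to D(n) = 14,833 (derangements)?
No

D(7) = (7-1)·[D(6) + D(5)] = 6·[265 + 44] = 1,854, which does not equal 14,833.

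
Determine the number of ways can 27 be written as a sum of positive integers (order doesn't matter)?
Pentagonal recurrence p(n) = p(n−1) + p(n−2) − p(n−5) − p(n−7) + …: p(27) = p(26) + p(25) − p(22) − p(20) + p(15) + p(12) − p(5) − p(1) = 2,436 + 1,958 − 1,002 − 627 + 176 + 77 − 7 − 1 = 3,010.

Answer: 3,010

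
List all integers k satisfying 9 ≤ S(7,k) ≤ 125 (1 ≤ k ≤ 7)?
2, 6

Explanation: S(7,1)=1; S(7,2)=63; S(7,3)=301; S(7,4)=350; S(7,5)=140; S(7,6)=21; S(7,7)=1. So valid k = 2, 6.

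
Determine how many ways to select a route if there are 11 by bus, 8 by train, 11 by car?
30

Explanation: By the addition principle: 11 + 8 + 11 = 30.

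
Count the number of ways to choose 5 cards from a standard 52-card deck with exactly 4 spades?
27,885

Explanation: 13 spades and 39 non-spades: C(13,4) × C(39,1) = 715 × 39 = 27,885.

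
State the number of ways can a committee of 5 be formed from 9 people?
126

Reasoning: C(9,5) = 9! / (5! × (9-5)!)
         = 9! / (5! × 4!)
         = 126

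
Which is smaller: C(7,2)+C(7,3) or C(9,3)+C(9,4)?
First=56, Second=210.
Final answer: C(7,2)+C(7,3)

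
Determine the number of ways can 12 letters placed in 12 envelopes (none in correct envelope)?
176,214,841

Solution: Using D(n) = (n-1)[D(n-1) + D(n-2)]:
D(12) = (12-1) × [D(11) + D(10)]
      = 11 × [14684570 + 1334961]
      = 11 × 16019531
      = 176,214,841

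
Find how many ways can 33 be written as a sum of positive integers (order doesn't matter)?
10,143
Pentagonal recurrence p(n) = p(n−1) + p(n−2) − p(n−5) − p(n−7) + …: p(33) = p(32) + p(31) − p(28) − p(26) + p(21) + p(18) − p(11) − p(7) = 8,349 + 6,842 − 3,718 − 2,436 + 792 + 385 − 56 − 15 = 10,143.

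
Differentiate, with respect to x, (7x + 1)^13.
Chain rule: 13(7x+1)^{12} × 7 = 91(7x+1)^{12}.
Final answer: 91(7x + 1)^12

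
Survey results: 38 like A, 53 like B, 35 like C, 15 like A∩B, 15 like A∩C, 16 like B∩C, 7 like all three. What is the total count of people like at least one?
|A∪B∪C| = 38+53+35-15-15-16+7 = 87.
Final answer: 87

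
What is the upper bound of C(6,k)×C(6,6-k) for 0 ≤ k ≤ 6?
400

Working:
C(6,k)·C(6,6-k) = C(6,k)², maximised at the centre k = 3: C(6,3)² = 400.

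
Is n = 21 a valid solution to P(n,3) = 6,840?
No

Solution: P(21,3) = 21·20·19 = 7,980, which does not equal 6,840.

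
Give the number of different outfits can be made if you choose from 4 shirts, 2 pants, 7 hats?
56
By the multiplication principle: 4 × 2 × 7 = 56.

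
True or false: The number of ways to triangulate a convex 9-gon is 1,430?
Triangulations of a convex 9-gon are counted by the Catalan number C_7: C_7 = C(14,7)/(7+1) = 3,432/8 = 429.
Final answer: False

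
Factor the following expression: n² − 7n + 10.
(n − 2)(n − 5)

Explanation: Seek roots whose sum is 7 and product is 10: (2, 5). So n² − 7n + 10 = (n − 2)(n − 5).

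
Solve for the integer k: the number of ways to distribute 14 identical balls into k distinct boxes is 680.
Stars and bars: the count is C(14+k−1, k−1), increasing in k. k=2: C(15,1) = 15, k=3: C(16,2) = 120, k=4: C(17,3) = 680 ✓. So k = 4.

Answer: 4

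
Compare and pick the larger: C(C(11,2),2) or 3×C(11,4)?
C(C(11,2),2)

Working:
C(C(11,2),2)=1,485, 3×C(11,4)=990.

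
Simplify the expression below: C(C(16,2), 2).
C(16,2) = 120, then C(120, 2) = 7,140.
Final answer: 7,140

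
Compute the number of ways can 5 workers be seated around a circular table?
24

Explanation: Circular arrangements: (5-1)! = 24.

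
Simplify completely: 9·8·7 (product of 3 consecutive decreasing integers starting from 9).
This is P(9,3) = 9!/(6)! = 504.

Answer: 504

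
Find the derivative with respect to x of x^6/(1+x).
Quotient rule: [6x^{5}(1+x) - x^6]/(1+x)².

Answer: (6x^5(1+x) - x^6)/(1+x)²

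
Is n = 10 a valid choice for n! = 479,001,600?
No

Working:
10! = 10·9! = 10·362,880 = 3,628,800, which does not equal 479,001,600.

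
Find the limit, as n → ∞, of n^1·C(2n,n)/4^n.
∞

Working:
C(2n,n) ~ 4^n/√(πn), so n^1·C(2n,n)/4^n ~ n^(1 − 1/2)/√π → ∞.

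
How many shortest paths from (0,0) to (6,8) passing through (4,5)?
1,260

To (4,5): C(9,4)=126. From there: C(5,2)=10. Total: 1,260.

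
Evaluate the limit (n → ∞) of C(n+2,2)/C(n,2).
1

Both numerator and denominator grow as n^2/2! for large n, so the ratio → 1.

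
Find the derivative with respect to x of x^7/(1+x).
(7x^6(1+x) - x^7)/(1+x)²

Reasoning: Quotient rule: [7x^{6}(1+x) - x^7]/(1+x)².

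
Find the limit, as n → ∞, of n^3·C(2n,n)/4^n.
∞

Reasoning: C(2n,n) ~ 4^n/√(πn), so n^3·C(2n,n)/4^n ~ n^(3 − 1/2)/√π → ∞.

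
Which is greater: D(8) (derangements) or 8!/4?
D(8) = (8-1)·[D(7) + D(6)] = 7·[1,854 + 265] = 14,833; 8!/4 = 40,320/4 = 10,080.
Final answer: D(8)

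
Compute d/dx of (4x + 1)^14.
Chain rule: 14(4x+1)^{13} × 4 = 56(4x+1)^{13}.
Final answer: 56(4x + 1)^13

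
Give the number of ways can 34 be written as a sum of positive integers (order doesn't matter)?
12,310
Pentagonal recurrence p(n) = p(n−1) + p(n−2) − p(n−5) − p(n−7) + …: p(34) = p(33) + p(32) − p(29) − p(27) + p(22) + p(19) − p(12) − p(8) = 10,143 + 8,349 − 4,565 − 3,010 + 1,002 + 490 − 77 − 22 = 12,310.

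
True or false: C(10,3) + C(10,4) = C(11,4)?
Pascal's identity C(n,k) + C(n,k+1) = C(n+1,k+1): 120 + 210 = 330 = C(11,4).
Final answer: True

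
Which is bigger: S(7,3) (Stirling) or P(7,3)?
S(7,3)

Reasoning: S(7,3) = 3·S(6,3) + S(6,2) = 3·90 + 31 = 301; P(7,3) = 210.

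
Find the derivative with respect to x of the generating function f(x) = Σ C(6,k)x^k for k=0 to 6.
Σ k·C(6,k)x^(k-1) for k=1 to 6

Solution: Term-by-term differentiation gives Σ k·C(6,k)x^{k-1} for k=1 to 6.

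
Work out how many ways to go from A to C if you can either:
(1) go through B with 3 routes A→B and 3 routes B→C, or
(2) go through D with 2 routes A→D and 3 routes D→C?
15

Reasoning: Route via B: 3×3=9. Route via D: 2×3=6. Total: 15.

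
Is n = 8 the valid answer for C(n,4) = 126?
No

C(8,4) = 8·7·6·5/4! = 1,680/24 = 70, which does not equal 126.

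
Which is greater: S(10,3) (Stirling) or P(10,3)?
S(10,3) = 3·S(9,3) + S(9,2) = 3·3,025 + 255 = 9,330; P(10,3) = 720.
Final answer: S(10,3)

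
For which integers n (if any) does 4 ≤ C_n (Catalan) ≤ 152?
3, 4, 5, 6

Reasoning: C_2=2; C_3=5; C_4=14; C_5=42; C_6=132; C_7=429. So valid n = 3, 4, 5, 6.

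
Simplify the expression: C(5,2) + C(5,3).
20

Reasoning: By Pascal's identity: C(6,3) = 20.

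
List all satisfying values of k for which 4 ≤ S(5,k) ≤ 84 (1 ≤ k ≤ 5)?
S(5,1)=1; S(5,2)=15; S(5,3)=25; S(5,4)=10; S(5,5)=1. So valid k = 2, 3, 4.

Answer: 2, 3, 4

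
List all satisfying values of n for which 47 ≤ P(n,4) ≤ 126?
P(4,4)=24; P(5,4)=120; P(6,4)=360. So valid n = 5.

Answer: 5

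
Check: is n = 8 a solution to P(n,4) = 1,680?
Yes
P(8,4) = 8·7·6·5 = 1,680, which equals 1,680.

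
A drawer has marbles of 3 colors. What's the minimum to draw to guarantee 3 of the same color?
7

Solution: Worst case: 2 of each = 6. One more: 7.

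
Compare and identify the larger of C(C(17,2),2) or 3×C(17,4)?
C(C(17,2),2)=9,180, 3×C(17,4)=7,140.
Final answer: C(C(17,2),2)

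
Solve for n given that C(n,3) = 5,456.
33

Working:
C(n,3) = n(n−1)(n−2)/3! is increasing in n, and n(n−1)(n−2) = 3!·5,456 = 32,736 ≈ (n−1)^3 gives n ≈ 33.0. Check: C(31,3) = 4,495, C(32,3) = 4,960, C(33,3) = 5,456 ✓. So n = 33.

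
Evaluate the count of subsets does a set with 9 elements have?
512

Explanation: Each element can be included or excluded: 2^9 = 512.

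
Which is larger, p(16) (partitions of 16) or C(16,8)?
C(16,8)

Solution: Pentagonal recurrence p(n) = p(n−1) + p(n−2) − p(n−5) − p(n−7) + …: p(16) = p(15) + p(14) − p(11) − p(9) + p(4) + p(1) = 176 + 135 − 56 − 30 + 5 + 1 = 231; C(16,8) = 12,870.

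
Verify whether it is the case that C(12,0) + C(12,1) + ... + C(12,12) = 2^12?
True

Working:
Binomial theorem with x = y = 1: Σ C(12,i) = (1+1)^12 = 2^12 = 4,096. The statement holds.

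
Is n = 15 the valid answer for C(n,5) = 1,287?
No

C(15,5) = 15·14·13·12·11/5! = 360,360/120 = 3,003, which does not equal 1,287.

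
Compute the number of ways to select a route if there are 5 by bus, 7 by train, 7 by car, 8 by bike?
By the addition principle: 5 + 7 + 7 + 8 = 27.

Answer: 27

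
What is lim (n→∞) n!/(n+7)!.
0

Solution: n!/(n+7)! = 1/[(n+1)(n+2)···(n+7)] → 0 as n → ∞.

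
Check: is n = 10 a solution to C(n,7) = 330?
C(10,7) = 10·9·8·7·6·5·4/7! = 604,800/5,040 = 120, which does not equal 330.
Final answer: No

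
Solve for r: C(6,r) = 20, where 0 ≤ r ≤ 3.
3

Explanation: C(6,r) is increasing for 0 ≤ r ≤ 3. Stepping up (C(6,r+1) = C(6,r)·(6−r)/(r+1)): C(6,1) = 6, C(6,2) = 15, C(6,3) = 20 ✓. So r = 3.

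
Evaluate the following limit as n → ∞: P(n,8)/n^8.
P(n,8) = n(n-1)···(n-7) ≈ n^8 for large n. Limit = 1.
Final answer: 1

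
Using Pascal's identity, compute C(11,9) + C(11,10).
66

Solution: C(11,9) + C(11,10) = C(12,10) = 66.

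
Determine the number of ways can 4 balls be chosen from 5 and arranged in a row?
120

Reasoning: P(5,4) = 5!/(5-4)! = 120.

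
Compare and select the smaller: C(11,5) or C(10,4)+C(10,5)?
Equal

Solution: By Pascal's identity: C(11,5) = C(10,4)+C(10,5) = 462. Equal.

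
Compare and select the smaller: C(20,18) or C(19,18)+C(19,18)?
C(20,18)=190; C(19,18)+C(19,18)=19+19=38.

Answer: C(19,18)+C(19,18)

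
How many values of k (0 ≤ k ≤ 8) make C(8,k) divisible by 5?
Checking C(8,k) mod 5 for k = 0..8: divisible at k = 4. That's 1 values.
Final answer: 1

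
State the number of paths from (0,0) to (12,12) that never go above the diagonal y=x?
208,012

Working:
Counted by the Catalan number C_12: C_12 = C(24,12)/(12+1) = 2,704,156/13 = 208,012.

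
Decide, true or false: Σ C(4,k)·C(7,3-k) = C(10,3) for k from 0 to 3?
False

Reasoning: Vandermonde's identity gives C(11,3) = 165; RHS C(10,3) = 120.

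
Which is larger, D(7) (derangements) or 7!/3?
D(7) = (7-1)·[D(6) + D(5)] = 6·[265 + 44] = 1,854; 7!/3 = 5,040/3 = 1,680.

Answer: D(7)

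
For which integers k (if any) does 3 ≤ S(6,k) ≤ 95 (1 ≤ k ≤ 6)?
S(6,1)=1; S(6,2)=31; S(6,3)=90; S(6,4)=65; S(6,5)=15; S(6,6)=1. So valid k = 2, 3, 4, 5.

Answer: 2, 3, 4, 5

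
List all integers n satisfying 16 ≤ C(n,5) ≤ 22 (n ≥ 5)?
7
C(6,5)=6; C(7,5)=21; C(8,5)=56. So valid n = 7.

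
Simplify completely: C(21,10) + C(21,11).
By Pascal's identity: C(22,11) = 705,432.

Answer: 705,432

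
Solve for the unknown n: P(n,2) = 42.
7
P(n,2) = n(n−1) is increasing in n; n(n−1) ≈ (n−0.5)^2 = 42 gives n ≈ 7.0. Check: P(5,2) = 20, P(6,2) = 30, P(7,2) = 42 ✓. So n = 7.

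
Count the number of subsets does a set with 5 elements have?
32
Each element can be included or excluded: 2^5 = 32.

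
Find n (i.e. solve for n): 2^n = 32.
5

Explanation: 2^5 = 32, so n = 5.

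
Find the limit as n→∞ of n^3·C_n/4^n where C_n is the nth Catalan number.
∞
C_n ~ 4^n/(n^(3/2)√π), so n^3·C_n/4^n ~ n^(3 − 3/2)/√π → ∞.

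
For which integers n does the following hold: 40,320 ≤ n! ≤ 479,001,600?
8, 9, 10, 11, 12

Explanation: n! is strictly increasing; 8! = 40,320 and 12! = 479,001,600, so valid n = 8, 9, 10, 11, 12.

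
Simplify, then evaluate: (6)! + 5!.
840

Reasoning: (6)! + 5! = (6)·5! + 5! = (6+1)·5! = 7·5! = 840.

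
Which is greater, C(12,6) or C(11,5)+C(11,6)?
Equal

Working:
By Pascal's identity: C(12,6) = C(11,5)+C(11,6) = 924. Equal.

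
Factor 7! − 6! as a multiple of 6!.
6 × 6! = 4,320

Solution: 7! − 6! = 7·6! − 6! = (7 − 1)·6! = 6 × 6! = 4,320.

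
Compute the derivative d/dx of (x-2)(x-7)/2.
d/dx[(x-2)(x-7)] = (x-7) + (x-2) = 2x - 9. Dividing by 2 gives (2x - 9)/2.

Answer: (2x - 9)/2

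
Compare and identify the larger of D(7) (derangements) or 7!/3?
D(7)

Explanation: D(7) = (7-1)·[D(6) + D(5)] = 6·[265 + 44] = 1,854; 7!/3 = 5,040/3 = 1,680.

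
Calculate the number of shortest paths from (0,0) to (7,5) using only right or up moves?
792

Reasoning: Choose 7 rights from 12 moves: C(12,7) = 792.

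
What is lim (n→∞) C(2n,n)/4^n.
0

Reasoning: C(2n,n) ~ 4^n/√(πn), so C(2n,n)/4^n ~ 1/√(πn) → 0.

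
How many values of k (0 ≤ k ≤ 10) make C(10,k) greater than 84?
5

Working:
Row 10 is unimodal and symmetric about k=10/2. C(10,2)=45 ≤ 84; C(10,3)=120 > 84; by symmetry C(10,k) > 84 for k = 3..7. That's 7 - 3 + 1 = 5 values.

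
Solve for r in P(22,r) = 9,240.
3

Reasoning: P(22,r) = 22·21·…·(22−r+1), a product of r factors. Multiplying down from 22: 22 = 22; 22·21 = 462; 22·21·20 = 9,240 ✓ (3 factors). So r = 3.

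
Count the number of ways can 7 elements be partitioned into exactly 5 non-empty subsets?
140
This equals S(7,5), the Stirling number of the 2nd kind.
Using the Stirling recurrence: S(n,k) = k·S(n-1,k) + S(n-1,k-1)
S(7,5) = 5·S(6,5) + S(6,4)
         = 5·15 + 65
         = 75 + 65
         = 140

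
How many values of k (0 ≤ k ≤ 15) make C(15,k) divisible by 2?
0

Solution: Checking C(15,k) mod 2 for k = 0..15: none are divisible by 2. Count = 0.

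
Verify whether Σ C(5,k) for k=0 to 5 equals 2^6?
Binomial theorem: Σ C(5,k) = (1+1)^5 = 2^5 = 32; RHS 2^6 = 64.
Final answer: False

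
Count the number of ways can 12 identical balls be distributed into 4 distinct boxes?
455

C(12+4-1, 4-1) = C(15, 3) = 455.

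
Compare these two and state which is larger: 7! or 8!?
8!

7!=5,040, 8!=40,320. 8! > 7!.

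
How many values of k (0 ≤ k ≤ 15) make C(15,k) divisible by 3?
10

Explanation: Checking C(15,k) mod 3 for k = 0..15: divisible at k = 1, 2, 4, 5, 7, 8, 10, 11, 13, 14. That's 10 values.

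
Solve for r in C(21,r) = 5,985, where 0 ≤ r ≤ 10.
4

Explanation: C(21,r) is increasing for 0 ≤ r ≤ 10. Stepping up (C(21,r+1) = C(21,r)·(21−r)/(r+1)): C(21,1) = 21, C(21,2) = 210, C(21,3) = 1,330, C(21,4) = 5,985 ✓. So r = 4.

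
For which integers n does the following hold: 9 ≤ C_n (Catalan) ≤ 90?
4, 5

Solution: C_3=5; C_4=14; C_5=42; C_6=132. So valid n = 4, 5.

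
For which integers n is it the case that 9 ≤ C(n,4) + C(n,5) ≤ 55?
C(5,4)+C(5,5)=6; C(6,4)+C(6,5)=21; C(7,4)+C(7,5)=56. So valid n = 6.
Final answer: 6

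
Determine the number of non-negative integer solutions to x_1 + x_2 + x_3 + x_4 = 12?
455

Working:
C(12+4-1, 4-1) = 455.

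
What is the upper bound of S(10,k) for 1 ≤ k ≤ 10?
Row S(10,k) for k = 1..10 (via S(n,k) = k·S(n−1,k) + S(n−1,k−1)): 1, 511, 9,330, 34,105, 42,525, 22,827, 5,880, 750, 45, 1. The row is unimodal; maximum at k = 5: 42,525.

Answer: 42,525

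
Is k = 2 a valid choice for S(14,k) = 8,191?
Yes

S(14,2) = 2·S(13,2) + S(13,1) = 2·4,095 + 1 = 8,191, which equals 8,191.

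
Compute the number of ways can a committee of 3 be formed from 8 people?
C(8,3) = 8! / (3! × (8-3)!)
         = 8! / (3! × 5!)
         = 56

Answer: 56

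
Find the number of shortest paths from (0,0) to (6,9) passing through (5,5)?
1,260
To (5,5): C(10,5)=252. From there: C(5,1)=5. Total: 1,260.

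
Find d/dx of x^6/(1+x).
(6x^5(1+x) - x^6)/(1+x)²

Reasoning: Quotient rule: [6x^{5}(1+x) - x^6]/(1+x)².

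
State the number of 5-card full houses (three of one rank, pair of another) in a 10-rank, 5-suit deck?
9,000

Explanation: Triple rank: 10. Triple suits: C(5,3)=10. Pair rank: 9. Pair suits: C(5,2)=10. Total: 9,000.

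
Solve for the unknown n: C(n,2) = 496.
C(n,2) = n(n−1)/2! is increasing in n, and n(n−1) = 2!·496 = 992 ≈ (n−0.5)^2 gives n ≈ 32.0. Check: C(30,2) = 435, C(31,2) = 465, C(32,2) = 496 ✓. So n = 32.
Final answer: 32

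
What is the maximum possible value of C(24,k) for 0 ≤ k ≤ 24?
2,704,156
Maximum at k = 12: C(24,12) = 2,704,156.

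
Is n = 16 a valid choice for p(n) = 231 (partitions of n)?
Yes

Explanation: Pentagonal recurrence p(n) = p(n−1) + p(n−2) − p(n−5) − p(n−7) + …: p(16) = p(15) + p(14) − p(11) − p(9) + p(4) + p(1) = 176 + 135 − 56 − 30 + 5 + 1 = 231, which equals 231.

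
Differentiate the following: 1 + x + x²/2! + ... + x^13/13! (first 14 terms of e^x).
Differentiating term by term gives the first 13 terms of e^x.

Answer: 1 + x + x²/2! + ... + x^12/12!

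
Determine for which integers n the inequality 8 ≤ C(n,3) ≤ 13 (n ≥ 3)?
5

Reasoning: C(4,3)=4; C(5,3)=10; C(6,3)=20. So valid n = 5.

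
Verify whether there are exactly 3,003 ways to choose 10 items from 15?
C(15,10) = 3,003.
Final answer: True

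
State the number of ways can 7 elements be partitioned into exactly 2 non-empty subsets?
This equals S(7,2), the Stirling number of the 2nd kind.
Using the Stirling recurrence: S(n,k) = k·S(n-1,k) + S(n-1,k-1)
S(7,2) = 2·S(6,2) + S(6,1)
         = 2·31 + 1
         = 62 + 1
         = 63
Final answer: 63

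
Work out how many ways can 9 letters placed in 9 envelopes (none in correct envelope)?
133,496

Using D(n) = (n-1)[D(n-1) + D(n-2)]:
D(9) = (9-1) × [D(8) + D(7)]
      = 8 × [14833 + 1854]
      = 8 × 16687
      = 133,496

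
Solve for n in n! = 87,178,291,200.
14

Explanation: n! is strictly increasing. 12! = 479,001,600, 13! = 6,227,020,800, 14! = 87,178,291,200 ✓. So n = 14.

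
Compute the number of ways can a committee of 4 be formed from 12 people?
495
C(12,4) = 12! / (4! × (12-4)!)
         = 12! / (4! × 8!)
         = 495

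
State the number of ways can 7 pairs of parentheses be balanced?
Using the Catalan number formula: C_n = C(2n, n) / (n+1)
C_7 = C(14, 7) / (7+1)
     = 3432 / 8
     = 429

Answer: 429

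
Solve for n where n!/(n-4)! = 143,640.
21

Reasoning: n!/(n-4)! = n×(n-1)×(n-2)×(n-3), a product of 4 consecutive integers ≈ (n−1.5)^4. 143,640^(1/4) + 1.5 ≈ 21.0; check n = 21: 21×20×19×18 = 143,640 ✓. So n = 21.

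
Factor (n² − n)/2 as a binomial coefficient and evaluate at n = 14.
C(n,2); C(14,2) = 91

(n² − n)/2 = n(n−1)/2 = C(n,2). At n = 14: C(14,2) = 91.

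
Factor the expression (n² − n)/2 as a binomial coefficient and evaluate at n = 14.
(n² − n)/2 = n(n−1)/2 = C(n,2). At n = 14: C(14,2) = 91.
Final answer: C(n,2); C(14,2) = 91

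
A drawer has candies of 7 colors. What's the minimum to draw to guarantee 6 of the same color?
Worst case: 5 of each = 35. One more: 36.
Final answer: 36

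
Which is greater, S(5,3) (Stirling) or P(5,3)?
P(5,3)

Explanation: S(5,3) = 3·S(4,3) + S(4,2) = 3·6 + 7 = 25; P(5,3) = 60.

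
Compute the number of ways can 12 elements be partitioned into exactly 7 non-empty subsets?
627,396

Solution: This equals S(12,7), the Stirling number of the 2nd kind.
Using the Stirling recurrence: S(n,k) = k·S(n-1,k) + S(n-1,k-1)
S(12,7) = 7·S(11,7) + S(11,6)
         = 7·63987 + 179487
         = 447909 + 179487
         = 627,396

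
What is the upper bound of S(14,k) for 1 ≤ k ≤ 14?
63,436,373

Reasoning: Row S(14,k) for k = 1..14 (via S(n,k) = k·S(n−1,k) + S(n−1,k−1)): 1, 8,191, 788,970, 10,391,745, 40,075,035, 63,436,373, 49,329,280, 20,912,320, 5,135,130, 752,752, 66,066, 3,367, 91, 1. The row is unimodal; maximum at k = 6: 63,436,373.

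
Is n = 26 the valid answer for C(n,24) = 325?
Yes

Solution: C(26,24) = 26·25·24·23·22·21·20·19·18·17·16·15·14·13·12·11·10·9·8·7·6·5·4·3/24! = 201,645,730,563,302,817,792,000,000/620,448,401,733,239,439,360,000 = 325, which equals 325.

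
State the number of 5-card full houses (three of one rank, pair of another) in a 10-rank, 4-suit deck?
2,160

Explanation: Triple rank: 10. Triple suits: C(4,3)=4. Pair rank: 9. Pair suits: C(4,2)=6. Total: 2,160.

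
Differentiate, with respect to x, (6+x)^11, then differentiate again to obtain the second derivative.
110(6+x)^9
First derivative: 11(6+x)^{10}. Second derivative: 11·10·(6+x)^{9} = 110(6+x)^{9}.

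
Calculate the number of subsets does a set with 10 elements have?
1,024

Reasoning: Each element can be included or excluded: 2^10 = 1,024.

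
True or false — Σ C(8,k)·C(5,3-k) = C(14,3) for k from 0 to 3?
False

Solution: Vandermonde's identity gives C(13,3) = 286; RHS C(14,3) = 364.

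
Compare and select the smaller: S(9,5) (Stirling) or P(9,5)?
S(9,5)

Reasoning: S(9,5) = 5·S(8,5) + S(8,4) = 5·1,050 + 1,701 = 6,951; P(9,5) = 15,120.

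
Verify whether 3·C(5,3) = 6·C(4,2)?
Absorption identity k·C(n,k) = n·C(n-1,k-1). LHS = 3·10 = 30; RHS = 6·6 = 36.

Answer: False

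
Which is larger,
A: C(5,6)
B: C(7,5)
B

A=C(5,6)=0, B=C(7,5)=21.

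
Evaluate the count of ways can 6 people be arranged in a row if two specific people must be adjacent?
240

Explanation: Treat pair as unit: (6-1)! arrangements × 2 internal orders = 240.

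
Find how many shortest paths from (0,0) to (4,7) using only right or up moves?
330

Solution: Choose 4 rights from 11 moves: C(11,4) = 330.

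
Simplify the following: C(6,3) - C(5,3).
C(6,3) - C(5,3) = C(5,2) = 10.
Final answer: 10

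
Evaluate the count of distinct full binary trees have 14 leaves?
742,900

Reasoning: Using the Catalan number formula: C_n = C(2n, n) / (n+1)
C_13 = C(26, 13) / (13+1)
     = 10400600 / 14
     = 742,900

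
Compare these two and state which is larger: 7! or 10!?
10!
7!=5,040, 10!=3,628,800. 10! > 7!.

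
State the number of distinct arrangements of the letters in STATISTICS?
50,400

Word has 10 letters (S=3, T=3, A=1, I=2, C=1). Arrangements: 10!/Π(k!) = 50,400.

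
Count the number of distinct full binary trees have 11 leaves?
Using the Catalan number formula: C_n = C(2n, n) / (n+1)
C_10 = C(20, 10) / (10+1)
     = 184756 / 11
     = 16,796

Answer: 16,796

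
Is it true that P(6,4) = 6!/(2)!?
True

Permutation formula P(n,k) = n!/(n-k)!: 6!/2! = 720/2 = 360 = P(6,4). The statement holds.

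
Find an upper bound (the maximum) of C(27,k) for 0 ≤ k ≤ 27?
20,058,300

Solution: Maximum at k = 13 or k = 14: C(27,13) = 20,058,300.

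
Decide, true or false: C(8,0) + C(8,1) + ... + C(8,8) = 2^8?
Binomial theorem with x = y = 1: Σ C(8,i) = (1+1)^8 = 2^8 = 256. The statement holds.

Answer: True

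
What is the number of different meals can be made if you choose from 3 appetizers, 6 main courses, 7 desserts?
126

By the multiplication principle: 3 × 6 × 7 = 126.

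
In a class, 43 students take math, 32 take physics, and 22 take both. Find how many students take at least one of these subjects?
53

Reasoning: |A∪B| = |A|+|B|-|A∩B| = 43+32-22 = 53.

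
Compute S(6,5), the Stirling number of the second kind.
15

Solution: Using the Stirling recurrence: S(n,k) = k·S(n-1,k) + S(n-1,k-1)
S(6,5) = 5·S(5,5) + S(5,4)
         = 5·1 + 10
         = 5 + 10
         = 15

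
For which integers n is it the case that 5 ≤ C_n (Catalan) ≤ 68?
3, 4, 5

Reasoning: C_2=2; C_3=5; C_4=14; C_5=42; C_6=132. So valid n = 3, 4, 5.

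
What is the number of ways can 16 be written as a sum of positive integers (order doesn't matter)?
231

Solution: Pentagonal recurrence p(n) = p(n−1) + p(n−2) − p(n−5) − p(n−7) + …: p(16) = p(15) + p(14) − p(11) − p(9) + p(4) + p(1) = 176 + 135 − 56 − 30 + 5 + 1 = 231.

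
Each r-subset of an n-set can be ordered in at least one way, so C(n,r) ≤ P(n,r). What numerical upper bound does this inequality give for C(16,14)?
10,461,394,944,000

Working:
P(16,14) = 16·15·14·13·12·11·10·9·8·7·6·5·4·3 = 10,461,394,944,000, so C(16,14) ≤ 10,461,394,944,000. (The bound is loose by a factor of 14! = 87,178,291,200: C(16,14) = 10,461,394,944,000/87,178,291,200 = 120.)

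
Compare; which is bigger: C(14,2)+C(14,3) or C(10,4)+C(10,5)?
C(10,4)+C(10,5)

First=455, Second=462.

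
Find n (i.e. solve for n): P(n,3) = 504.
P(n,3) = n(n−1)(n−2) is increasing in n; n(n−1)(n−2) ≈ (n−1)^3 = 504 gives n ≈ 9.0. Check: P(7,3) = 210, P(8,3) = 336, P(9,3) = 504 ✓. So n = 9.

Answer: 9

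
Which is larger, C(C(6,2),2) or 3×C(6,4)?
C(C(6,2),2)

Explanation: C(C(6,2),2)=105, 3×C(6,4)=45.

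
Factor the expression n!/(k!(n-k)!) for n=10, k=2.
This is the binomial coefficient C(10,2) = 45.

Answer: C(10,2) = 45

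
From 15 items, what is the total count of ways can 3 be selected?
C(15,3) = 15! / (3! × (15-3)!)
         = 15! / (3! × 12!)
         = 455
Final answer: 455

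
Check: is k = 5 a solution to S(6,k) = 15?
Yes

Reasoning: S(6,5) = 5·S(5,5) + S(5,4) = 5·1 + 10 = 15, which equals 15.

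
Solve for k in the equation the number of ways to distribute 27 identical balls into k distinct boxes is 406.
Stars and bars: the count is C(27+k−1, k−1), increasing in k. k=2: C(28,1) = 28, k=3: C(29,2) = 406 ✓. So k = 3.
Final answer: 3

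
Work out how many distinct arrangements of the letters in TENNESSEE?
3,780

Reasoning: Word has 9 letters (T=1, E=4, N=2, S=2). Arrangements: 9!/Π(k!) = 3,780.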